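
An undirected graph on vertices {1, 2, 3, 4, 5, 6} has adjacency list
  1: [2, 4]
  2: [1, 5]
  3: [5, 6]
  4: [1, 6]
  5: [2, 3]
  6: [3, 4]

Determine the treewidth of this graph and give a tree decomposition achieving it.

Every bag has size at most 3, so the width is 3 − 1 = 2 and tw(G) ≤ 2. The edges 6–3–5–2–1–4–6 form a cycle, so G is not a tree and its treewidth is at least 2. Combining the bounds, tw(G) = 2.

Treewidth 2.
One optimal decomposition is:
Bags: B1 = {3, 5, 6}  B2 = {2, 5, 6}  B3 = {1, 2, 6}  B4 = {1, 4, 6}
Tree: B1–B2, B2–B3, B3–B4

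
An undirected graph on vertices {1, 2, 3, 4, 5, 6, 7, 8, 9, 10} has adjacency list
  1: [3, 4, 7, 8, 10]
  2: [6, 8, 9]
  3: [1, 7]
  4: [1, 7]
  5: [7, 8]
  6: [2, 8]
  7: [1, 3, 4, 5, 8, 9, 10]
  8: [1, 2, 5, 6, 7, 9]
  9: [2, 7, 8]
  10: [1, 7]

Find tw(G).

A width-2 tree decomposition is:
Bags: B1 = {2, 8, 9}  B2 = {7, 8, 9}  B3 = {2, 6, 8}  B4 = {1, 7, 8}  B5 = {1, 3, 7}  B6 = {1, 7, 10}  B7 = {5, 7, 8}  B8 = {1, 4, 7}
Tree: B1–B2, B1–B3, B2–B4, B4–B5, B5–B6, B4–B7, B5–B8
The largest bag has 3 vertices, giving width 2; this decomposition certifies tw(G) ≤ 2. Conversely, {2, 8, 9} is a clique of size 3, and the vertices of any clique must share a bag in every tree decomposition; so some bag has ≥ 3 vertices and tw(G) ≥ 2. Combining the bounds, tw(G) = 2.

2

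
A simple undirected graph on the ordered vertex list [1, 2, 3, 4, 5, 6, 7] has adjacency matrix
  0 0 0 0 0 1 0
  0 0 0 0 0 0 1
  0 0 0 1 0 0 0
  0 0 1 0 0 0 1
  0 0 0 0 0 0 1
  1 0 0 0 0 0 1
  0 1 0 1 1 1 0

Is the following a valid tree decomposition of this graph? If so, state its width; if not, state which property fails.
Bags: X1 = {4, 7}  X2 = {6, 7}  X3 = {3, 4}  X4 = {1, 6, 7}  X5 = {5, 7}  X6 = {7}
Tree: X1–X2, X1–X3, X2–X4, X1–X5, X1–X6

No — vertex 2 appears in no bag.

A tree decomposition must satisfy three properties: every vertex lies in some bag; for every edge, both endpoints lie together in some bag; and for every vertex, the bags containing it form a connected subtree. Here vertex 2 appears in no bag, so the decomposition is invalid.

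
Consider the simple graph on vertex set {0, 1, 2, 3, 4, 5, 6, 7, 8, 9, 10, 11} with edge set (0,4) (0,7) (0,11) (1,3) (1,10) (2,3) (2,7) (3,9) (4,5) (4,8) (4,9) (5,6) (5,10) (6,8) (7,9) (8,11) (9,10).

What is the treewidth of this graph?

3

A width-3 tree decomposition is:
Bags: B1 = {5, 6, 8, 11}  B2 = {4, 5, 8, 11}  B3 = {0, 4, 5, 11}  B4 = {0, 4, 5, 10}  B5 = {0, 4, 9, 10}  B6 = {0, 7, 9, 10}  B7 = {1, 7, 9, 10}  B8 = {1, 3, 7, 9}  B9 = {1, 2, 3, 7}
Tree: B1–B2, B2–B3, B3–B4, B4–B5, B5–B6, B6–B7, B7–B8, B8–B9
Each bag holds 4 vertices, so the decomposition has width 3, which upper-bounds the treewidth. For the lower bound: the 4 vertex sets {6,8,11}, {5}, {4}, {0,7,9,10} are disjoint, each induces a connected subgraph, and every pair is joined by at least one edge of G. Contracting each set to a single vertex therefore yields K_{4} as a minor, and since treewidth is minor-monotone, tw(G) ≥ tw(K_{4}) = 3. Therefore the treewidth is 3.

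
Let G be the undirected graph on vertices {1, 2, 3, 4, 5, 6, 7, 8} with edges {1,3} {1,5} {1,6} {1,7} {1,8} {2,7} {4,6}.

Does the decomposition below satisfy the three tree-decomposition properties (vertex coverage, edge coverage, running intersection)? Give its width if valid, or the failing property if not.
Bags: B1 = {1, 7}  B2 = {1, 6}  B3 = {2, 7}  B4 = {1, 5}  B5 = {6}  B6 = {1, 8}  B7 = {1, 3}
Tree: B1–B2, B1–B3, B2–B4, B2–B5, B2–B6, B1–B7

A tree decomposition must satisfy three properties: every vertex lies in some bag; for every edge, both endpoints lie together in some bag; and for every vertex, the bags containing it form a connected subtree. Here vertex 4 appears in no bag, so the decomposition is invalid.

No — vertex 4 appears in no bag.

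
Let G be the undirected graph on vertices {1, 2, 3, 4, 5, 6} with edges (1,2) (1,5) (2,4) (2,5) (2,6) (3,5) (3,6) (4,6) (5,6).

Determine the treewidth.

A width-2 tree decomposition is:
Bags: B1 = {2, 5, 6}  B2 = {3, 5, 6}  B3 = {1, 2, 5}  B4 = {2, 4, 6}
Tree: B1–B2, B1–B3, B1–B4
Each bag holds 3 vertices, so the decomposition has width 2, which upper-bounds the treewidth. For the lower bound, the 3 vertices {2, 4, 6} are pairwise adjacent, and any tree decomposition puts a clique entirely inside one bag — forcing width ≥ 2. The upper and lower bounds meet at 2, so that is the treewidth.

2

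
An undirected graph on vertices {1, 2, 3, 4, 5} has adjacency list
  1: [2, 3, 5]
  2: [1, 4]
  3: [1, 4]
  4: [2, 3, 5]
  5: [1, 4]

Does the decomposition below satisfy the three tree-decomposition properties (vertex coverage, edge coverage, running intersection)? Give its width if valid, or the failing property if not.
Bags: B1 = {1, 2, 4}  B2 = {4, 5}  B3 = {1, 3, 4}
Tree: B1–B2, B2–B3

No — edge (1,5) lies in no bag.

A tree decomposition must satisfy three properties: every vertex lies in some bag; for every edge, both endpoints lie together in some bag; and for every vertex, the bags containing it form a connected subtree. Here edge (1,5) lies in no bag, so the decomposition is invalid.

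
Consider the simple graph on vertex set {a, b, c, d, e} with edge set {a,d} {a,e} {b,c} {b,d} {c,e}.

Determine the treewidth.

A width-2 tree decomposition is:
Bags: B1 = {a, c, e}  B2 = {a, b, c}  B3 = {a, b, d}
Tree: B1–B2, B2–B3
The largest bag has 3 vertices, giving width 2; this decomposition certifies tw(G) ≤ 2. For the lower bound, G contains the cycle a–e–c–b–d–a, so G is not a forest; only forests have treewidth ≤ 1, hence tw(G) ≥ 2. Combining the bounds, tw(G) = 2.

2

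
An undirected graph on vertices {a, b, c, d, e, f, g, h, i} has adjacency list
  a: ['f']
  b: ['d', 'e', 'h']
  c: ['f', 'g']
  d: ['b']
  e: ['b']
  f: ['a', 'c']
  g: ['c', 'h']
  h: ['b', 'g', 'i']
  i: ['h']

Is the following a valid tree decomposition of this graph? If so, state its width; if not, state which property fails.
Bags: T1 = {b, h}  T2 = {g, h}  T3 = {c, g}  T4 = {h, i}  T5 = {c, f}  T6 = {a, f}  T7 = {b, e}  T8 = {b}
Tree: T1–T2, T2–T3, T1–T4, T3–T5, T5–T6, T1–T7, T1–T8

No — vertex d appears in no bag.

A tree decomposition must satisfy three properties: every vertex lies in some bag; for every edge, both endpoints lie together in some bag; and for every vertex, the bags containing it form a connected subtree. Here vertex d appears in no bag, so the decomposition is invalid.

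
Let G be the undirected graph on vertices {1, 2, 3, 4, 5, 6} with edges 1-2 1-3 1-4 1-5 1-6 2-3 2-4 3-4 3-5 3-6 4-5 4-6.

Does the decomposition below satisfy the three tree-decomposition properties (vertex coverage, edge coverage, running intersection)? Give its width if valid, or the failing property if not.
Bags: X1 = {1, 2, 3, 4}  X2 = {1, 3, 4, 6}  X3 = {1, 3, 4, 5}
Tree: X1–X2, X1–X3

Yes; width 3.

Vertex coverage: the bags together contain {1, 2, 3, 4, 5, 6}, the full vertex set. Edge coverage: each edge of G has both endpoints in at least one bag. Running intersection: for every vertex, the bags containing it form a connected subtree. All three properties hold, so this is a valid tree decomposition of width max|bag| − 1 = 3, and hence tw(G) ≤ 3.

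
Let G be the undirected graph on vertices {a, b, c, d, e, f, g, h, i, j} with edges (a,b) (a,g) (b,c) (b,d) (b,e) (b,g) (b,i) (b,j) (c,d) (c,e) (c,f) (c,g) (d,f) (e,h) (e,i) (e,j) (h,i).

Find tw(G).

A width-2 tree decomposition is:
Bags: B1 = {b, c, d}  B2 = {b, c, e}  B3 = {c, d, f}  B4 = {b, e, j}  B5 = {b, e, i}  B6 = {e, h, i}  B7 = {b, c, g}  B8 = {a, b, g}
Tree: B1–B2, B1–B3, B2–B4, B2–B5, B5–B6, B1–B7, B7–B8
Each bag holds 3 vertices, so the decomposition has width 2, which upper-bounds the treewidth. For the lower bound, the 3 vertices {e, h, i} are pairwise adjacent, and any tree decomposition puts a clique entirely inside one bag — forcing width ≥ 2. The upper and lower bounds meet at 2, so that is the treewidth.

2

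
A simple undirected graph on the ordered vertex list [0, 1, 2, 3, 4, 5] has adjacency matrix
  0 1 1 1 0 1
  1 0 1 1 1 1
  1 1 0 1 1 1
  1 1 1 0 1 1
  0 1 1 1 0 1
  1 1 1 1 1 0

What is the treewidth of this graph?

4

A width-4 tree decomposition is:
Bags: B1 = {0, 1, 2, 3, 5}  B2 = {1, 2, 3, 4, 5}
Tree: B1–B2
Every bag has size at most 5, so the width is 5 − 1 = 4 and tw(G) ≤ 4. For the lower bound, the 5 vertices {0, 1, 2, 3, 5} are pairwise adjacent, and any tree decomposition puts a clique entirely inside one bag — forcing width ≥ 4. Therefore the treewidth is 4.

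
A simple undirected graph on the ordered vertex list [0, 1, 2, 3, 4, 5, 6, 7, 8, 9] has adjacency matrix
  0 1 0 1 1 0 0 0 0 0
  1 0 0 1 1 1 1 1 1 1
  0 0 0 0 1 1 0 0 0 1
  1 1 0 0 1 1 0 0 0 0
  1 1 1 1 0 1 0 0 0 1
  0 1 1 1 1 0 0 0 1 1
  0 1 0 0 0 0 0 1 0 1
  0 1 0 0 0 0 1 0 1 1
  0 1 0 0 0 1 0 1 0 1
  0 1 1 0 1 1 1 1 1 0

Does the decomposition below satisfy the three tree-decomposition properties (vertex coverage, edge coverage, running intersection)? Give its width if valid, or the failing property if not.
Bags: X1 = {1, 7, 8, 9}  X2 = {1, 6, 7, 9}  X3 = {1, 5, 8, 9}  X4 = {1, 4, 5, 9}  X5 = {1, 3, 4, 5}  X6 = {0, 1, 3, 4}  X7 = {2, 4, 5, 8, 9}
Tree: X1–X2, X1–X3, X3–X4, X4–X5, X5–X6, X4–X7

No — bags containing vertex 8 are not connected in the tree.

A tree decomposition must satisfy three properties: every vertex lies in some bag; for every edge, both endpoints lie together in some bag; and for every vertex, the bags containing it form a connected subtree. Here bags containing vertex 8 are not connected in the tree, so the decomposition is invalid.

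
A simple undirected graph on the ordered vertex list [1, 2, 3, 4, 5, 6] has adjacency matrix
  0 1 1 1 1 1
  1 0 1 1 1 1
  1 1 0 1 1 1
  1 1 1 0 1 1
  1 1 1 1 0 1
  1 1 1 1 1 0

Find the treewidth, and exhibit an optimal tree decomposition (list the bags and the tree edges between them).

With just one bag of size 6, the width is 6 − 1 = 5, so tw(G) ≤ 5. On the other hand G contains the 6-clique {1, 2, 3, 4, 5, 6}. A clique must lie in a single bag of any decomposition, so no decomposition can have width below 5. Hence tw(G) = 5 exactly.

Treewidth 5.
One such decomposition:
Bags: B1 = {1, 2, 3, 4, 5, 6}
Tree: (single bag)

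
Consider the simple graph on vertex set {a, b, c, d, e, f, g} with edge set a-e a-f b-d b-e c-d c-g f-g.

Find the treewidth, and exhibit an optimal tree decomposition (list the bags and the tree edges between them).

Each bag holds 3 vertices, so the decomposition has width 2, which upper-bounds the treewidth. Since c–g–f–a–e–b–d–c is a cycle in G, G is not acyclic. Forests are exactly the graphs of treewidth ≤ 1, so tw(G) ≥ 2. Therefore the treewidth is 2.

Treewidth 2.
One such decomposition:
Bags: B1 = {c, f, g}  B2 = {a, c, f}  B3 = {a, c, e}  B4 = {b, c, e}  B5 = {b, c, d}
Tree: B1–B2, B2–B3, B3–B4, B4–B5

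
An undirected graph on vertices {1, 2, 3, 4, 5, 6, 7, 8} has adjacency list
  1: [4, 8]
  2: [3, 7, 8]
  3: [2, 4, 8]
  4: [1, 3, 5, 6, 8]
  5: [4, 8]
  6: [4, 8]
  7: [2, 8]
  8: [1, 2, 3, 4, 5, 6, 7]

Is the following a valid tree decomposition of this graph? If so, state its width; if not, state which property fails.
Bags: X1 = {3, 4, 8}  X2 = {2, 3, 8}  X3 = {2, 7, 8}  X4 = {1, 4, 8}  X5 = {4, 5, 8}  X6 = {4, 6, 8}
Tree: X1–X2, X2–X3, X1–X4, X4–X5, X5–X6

Yes; width 2.

Checking the three conditions: (i) the bags cover all of {1, 2, 3, 4, 5, 6, 7, 8}; (ii) for each edge, some bag contains both endpoints; (iii) the bags containing any fixed vertex form a subtree. All hold, so the decomposition is valid with width 3 − 1 = 2.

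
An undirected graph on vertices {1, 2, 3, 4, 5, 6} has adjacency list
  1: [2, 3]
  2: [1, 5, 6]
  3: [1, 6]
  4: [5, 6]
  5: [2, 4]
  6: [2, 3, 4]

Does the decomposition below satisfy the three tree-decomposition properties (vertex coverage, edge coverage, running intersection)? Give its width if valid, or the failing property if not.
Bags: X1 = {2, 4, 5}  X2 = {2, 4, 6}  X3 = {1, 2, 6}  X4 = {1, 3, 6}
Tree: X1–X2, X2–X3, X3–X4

Checking the three conditions: (i) the bags cover all of {1, 2, 3, 4, 5, 6}; (ii) for each edge, some bag contains both endpoints; (iii) the bags containing any fixed vertex form a subtree. All hold, so the decomposition is valid with width 3 − 1 = 2.

Yes; width 2.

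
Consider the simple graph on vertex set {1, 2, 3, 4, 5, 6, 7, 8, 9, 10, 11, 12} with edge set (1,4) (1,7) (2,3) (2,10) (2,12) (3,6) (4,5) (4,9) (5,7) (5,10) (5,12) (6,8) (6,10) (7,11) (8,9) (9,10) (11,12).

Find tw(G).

A width-3 tree decomposition is:
Bags: B1 = {1, 7, 11, 12}  B2 = {1, 5, 7, 12}  B3 = {1, 4, 5, 12}  B4 = {2, 4, 5, 12}  B5 = {2, 4, 5, 10}  B6 = {2, 4, 9, 10}  B7 = {2, 3, 9, 10}  B8 = {3, 6, 9, 10}  B9 = {3, 6, 8, 9}
Tree: B1–B2, B2–B3, B3–B4, B4–B5, B5–B6, B6–B7, B7–B8, B8–B9
The largest bag has 4 vertices, giving width 3; this decomposition certifies tw(G) ≤ 3. For the lower bound: the 4 vertex sets {1,7,11}, {12}, {5}, {2,4,9,10} are disjoint, each induces a connected subgraph, and every pair is joined by at least one edge of G. Contracting each set to a single vertex therefore yields K_{4} as a minor, and since treewidth is minor-monotone, tw(G) ≥ tw(K_{4}) = 3. Therefore the treewidth is 3.

3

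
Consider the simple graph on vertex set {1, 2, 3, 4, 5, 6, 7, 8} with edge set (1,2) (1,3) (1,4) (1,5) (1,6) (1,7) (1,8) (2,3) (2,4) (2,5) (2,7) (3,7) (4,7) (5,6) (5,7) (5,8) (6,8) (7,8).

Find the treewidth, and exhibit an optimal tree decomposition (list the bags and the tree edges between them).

Treewidth 3.
Bags: B1 = {1, 2, 5, 7}  B2 = {1, 2, 4, 7}  B3 = {1, 5, 7, 8}  B4 = {1, 5, 6, 8}  B5 = {1, 2, 3, 7}
Tree: B1–B2, B1–B3, B3–B4, B1–B5

The largest bag has 4 vertices, giving width 3; this decomposition certifies tw(G) ≤ 3. For the lower bound, the 4 vertices {1, 5, 6, 8} are pairwise adjacent, and any tree decomposition puts a clique entirely inside one bag — forcing width ≥ 3. Combining the bounds, tw(G) = 3.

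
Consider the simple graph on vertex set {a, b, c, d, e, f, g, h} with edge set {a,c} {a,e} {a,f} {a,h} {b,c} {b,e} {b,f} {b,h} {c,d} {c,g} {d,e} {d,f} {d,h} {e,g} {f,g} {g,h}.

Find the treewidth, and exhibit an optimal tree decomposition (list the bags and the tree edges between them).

Every bag has size at most 5, so the width is 5 − 1 = 4 and tw(G) ≤ 4. For the lower bound: the 5 vertex sets {b,h}, {c,g}, {a,e}, {d}, {f} are disjoint, each induces a connected subgraph, and every pair is joined by at least one edge of G. Contracting each set to a single vertex therefore yields K_{5} as a minor, and since treewidth is minor-monotone, tw(G) ≥ tw(K_{5}) = 4. Combining the bounds, tw(G) = 4.

Treewidth 4.
Bags: B1 = {a, b, d, g, h}  B2 = {a, b, c, d, g}  B3 = {a, b, d, e, g}  B4 = {a, b, d, f, g}
Tree: B1–B2, B2–B3, B3–B4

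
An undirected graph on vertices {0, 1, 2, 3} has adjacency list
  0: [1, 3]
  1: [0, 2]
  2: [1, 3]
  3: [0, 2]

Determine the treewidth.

2

A width-2 tree decomposition is:
Bags: B1 = {0, 1, 2}  B2 = {0, 2, 3}
Tree: B1–B2
Every bag has size at most 3, so the width is 3 − 1 = 2 and tw(G) ≤ 2. For the lower bound, G contains the cycle 0–1–2–3–0, so G is not a forest; only forests have treewidth ≤ 1, hence tw(G) ≥ 2. The upper and lower bounds meet at 2, so that is the treewidth.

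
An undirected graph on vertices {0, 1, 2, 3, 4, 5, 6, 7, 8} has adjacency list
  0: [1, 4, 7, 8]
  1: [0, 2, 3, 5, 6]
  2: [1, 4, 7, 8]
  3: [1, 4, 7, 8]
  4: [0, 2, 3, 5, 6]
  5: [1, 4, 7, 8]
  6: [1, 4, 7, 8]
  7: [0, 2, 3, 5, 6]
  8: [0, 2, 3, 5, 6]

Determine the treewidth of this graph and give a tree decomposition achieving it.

Each bag holds 5 vertices, so the decomposition has width 4, which upper-bounds the treewidth. For the lower bound: the 5 vertex sets {3,4}, {1,6}, {2,8}, {7}, {0} are disjoint, each induces a connected subgraph, and every pair is joined by at least one edge of G. Contracting each set to a single vertex therefore yields K_{5} as a minor, and since treewidth is minor-monotone, tw(G) ≥ tw(K_{5}) = 4. Therefore the treewidth is 4.

Treewidth 4.
One optimal decomposition is:
Bags: B1 = {1, 3, 4, 7, 8}  B2 = {1, 4, 6, 7, 8}  B3 = {1, 2, 4, 7, 8}  B4 = {0, 1, 4, 7, 8}  B5 = {1, 4, 5, 7, 8}
Tree: B1–B2, B2–B3, B3–B4, B4–B5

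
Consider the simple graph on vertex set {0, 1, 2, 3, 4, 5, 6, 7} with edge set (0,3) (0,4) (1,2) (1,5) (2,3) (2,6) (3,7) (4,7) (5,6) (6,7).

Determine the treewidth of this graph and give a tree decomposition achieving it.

Every bag has size at most 3, so the width is 3 − 1 = 2 and tw(G) ≤ 2. For the lower bound, G contains the cycle 0–4–7–3–0, so G is not a forest; only forests have treewidth ≤ 1, hence tw(G) ≥ 2. The upper and lower bounds meet at 2, so that is the treewidth.

Treewidth 2.
One optimal decomposition is:
Bags: B1 = {0, 3, 4}  B2 = {3, 4, 7}  B3 = {2, 3, 7}  B4 = {2, 6, 7}  B5 = {1, 2, 6}  B6 = {1, 5, 6}
Tree: B1–B2, B2–B3, B3–B4, B4–B5, B5–B6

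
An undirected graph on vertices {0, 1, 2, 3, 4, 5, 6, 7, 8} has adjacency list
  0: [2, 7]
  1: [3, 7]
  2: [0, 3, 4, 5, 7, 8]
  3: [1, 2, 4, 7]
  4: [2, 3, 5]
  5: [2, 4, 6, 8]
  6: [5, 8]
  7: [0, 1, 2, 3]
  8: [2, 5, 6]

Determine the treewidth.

2

A width-2 tree decomposition is:
Bags: B1 = {2, 3, 7}  B2 = {2, 3, 4}  B3 = {1, 3, 7}  B4 = {2, 4, 5}  B5 = {2, 5, 8}  B6 = {0, 2, 7}  B7 = {5, 6, 8}
Tree: B1–B2, B1–B3, B2–B4, B4–B5, B1–B6, B5–B7
Every bag has size at most 3, so the width is 3 − 1 = 2 and tw(G) ≤ 2. Conversely, {1, 3, 7} is a clique of size 3, and the vertices of any clique must share a bag in every tree decomposition; so some bag has ≥ 3 vertices and tw(G) ≥ 2. Therefore the treewidth is 2.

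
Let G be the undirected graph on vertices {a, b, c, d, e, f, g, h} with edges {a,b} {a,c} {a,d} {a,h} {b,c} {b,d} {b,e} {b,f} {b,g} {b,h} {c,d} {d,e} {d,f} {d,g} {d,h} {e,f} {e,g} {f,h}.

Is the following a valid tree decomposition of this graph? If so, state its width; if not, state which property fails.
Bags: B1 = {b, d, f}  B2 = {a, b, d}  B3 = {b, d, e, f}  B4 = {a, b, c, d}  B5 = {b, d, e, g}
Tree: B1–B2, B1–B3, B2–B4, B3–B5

A tree decomposition must satisfy three properties: every vertex lies in some bag; for every edge, both endpoints lie together in some bag; and for every vertex, the bags containing it form a connected subtree. Here vertex h appears in no bag, so the decomposition is invalid.

No — vertex h appears in no bag.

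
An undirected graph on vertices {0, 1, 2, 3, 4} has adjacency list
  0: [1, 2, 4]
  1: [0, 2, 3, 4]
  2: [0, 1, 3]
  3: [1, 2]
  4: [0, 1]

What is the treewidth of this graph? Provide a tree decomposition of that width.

Treewidth 2.
One optimal decomposition is:
Bags: B1 = {1, 2, 3}  B2 = {0, 1, 2}  B3 = {0, 1, 4}
Tree: B1–B2, B2–B3

The largest bag has 3 vertices, giving width 2; this decomposition certifies tw(G) ≤ 2. For the lower bound, the 3 vertices {0, 1, 2} are pairwise adjacent, and any tree decomposition puts a clique entirely inside one bag — forcing width ≥ 2. The upper and lower bounds meet at 2, so that is the treewidth.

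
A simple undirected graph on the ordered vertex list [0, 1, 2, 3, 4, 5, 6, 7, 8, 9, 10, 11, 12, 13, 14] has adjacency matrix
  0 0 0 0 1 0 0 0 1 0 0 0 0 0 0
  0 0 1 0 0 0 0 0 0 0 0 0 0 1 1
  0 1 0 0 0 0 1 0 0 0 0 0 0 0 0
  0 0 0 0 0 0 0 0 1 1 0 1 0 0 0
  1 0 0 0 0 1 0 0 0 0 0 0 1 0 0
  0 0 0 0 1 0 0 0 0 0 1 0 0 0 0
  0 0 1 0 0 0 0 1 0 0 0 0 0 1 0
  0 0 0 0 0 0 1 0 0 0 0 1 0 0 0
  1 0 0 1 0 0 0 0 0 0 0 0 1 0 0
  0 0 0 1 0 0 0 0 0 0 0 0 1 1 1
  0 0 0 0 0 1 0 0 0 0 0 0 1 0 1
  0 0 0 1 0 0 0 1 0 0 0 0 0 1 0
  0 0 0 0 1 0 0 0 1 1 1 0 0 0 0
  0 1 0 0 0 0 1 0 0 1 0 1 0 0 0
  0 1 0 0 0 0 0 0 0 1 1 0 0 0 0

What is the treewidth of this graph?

3

A width-3 tree decomposition is:
Bags: B1 = {0, 4, 5, 8}  B2 = {4, 5, 8, 12}  B3 = {5, 8, 10, 12}  B4 = {3, 8, 10, 12}  B5 = {3, 9, 10, 12}  B6 = {3, 9, 10, 14}  B7 = {3, 9, 11, 14}  B8 = {9, 11, 13, 14}  B9 = {1, 11, 13, 14}  B10 = {1, 7, 11, 13}  B11 = {1, 6, 7, 13}  B12 = {1, 2, 6, 7}
Tree: B1–B2, B2–B3, B3–B4, B4–B5, B5–B6, B6–B7, B7–B8, B8–B9, B9–B10, B10–B11, B11–B12
Each bag holds 4 vertices, so the decomposition has width 3, which upper-bounds the treewidth. For the lower bound: the 4 vertex sets {0,4,5}, {8}, {12}, {3,9,10,14} are disjoint, each induces a connected subgraph, and every pair is joined by at least one edge of G. Contracting each set to a single vertex therefore yields K_{4} as a minor, and since treewidth is minor-monotone, tw(G) ≥ tw(K_{4}) = 3. Hence tw(G) = 3 exactly.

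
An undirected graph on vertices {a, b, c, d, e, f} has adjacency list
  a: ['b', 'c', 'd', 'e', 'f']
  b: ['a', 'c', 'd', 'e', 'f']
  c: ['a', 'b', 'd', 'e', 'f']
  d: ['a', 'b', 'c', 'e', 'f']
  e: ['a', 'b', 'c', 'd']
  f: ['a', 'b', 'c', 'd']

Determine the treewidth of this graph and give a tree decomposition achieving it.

Treewidth 4.
Bags: B1 = {a, b, c, d, f}  B2 = {a, b, c, d, e}
Tree: B1–B2

Every bag has size at most 5, so the width is 5 − 1 = 4 and tw(G) ≤ 4. On the other hand G contains the 5-clique {a, b, c, d, e}. A clique must lie in a single bag of any decomposition, so no decomposition can have width below 4. Therefore the treewidth is 4.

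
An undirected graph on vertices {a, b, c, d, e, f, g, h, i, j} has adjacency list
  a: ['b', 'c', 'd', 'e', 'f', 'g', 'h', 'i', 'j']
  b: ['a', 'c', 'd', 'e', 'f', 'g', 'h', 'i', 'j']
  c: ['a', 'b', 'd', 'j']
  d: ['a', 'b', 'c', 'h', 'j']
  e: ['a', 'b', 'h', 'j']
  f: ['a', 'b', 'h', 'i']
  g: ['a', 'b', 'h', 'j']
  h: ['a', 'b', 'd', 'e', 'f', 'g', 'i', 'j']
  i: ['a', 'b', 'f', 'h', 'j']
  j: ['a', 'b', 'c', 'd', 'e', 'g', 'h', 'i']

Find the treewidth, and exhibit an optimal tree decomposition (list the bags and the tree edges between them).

Treewidth 4.
One such decomposition:
Bags: B1 = {a, b, d, h, j}  B2 = {a, b, e, h, j}  B3 = {a, b, c, d, j}  B4 = {a, b, h, i, j}  B5 = {a, b, f, h, i}  B6 = {a, b, g, h, j}
Tree: B1–B2, B1–B3, B1–B4, B4–B5, B4–B6

Every bag has size at most 5, so the width is 5 − 1 = 4 and tw(G) ≤ 4. For the lower bound, the 5 vertices {a, b, d, h, j} are pairwise adjacent, and any tree decomposition puts a clique entirely inside one bag — forcing width ≥ 4. Therefore the treewidth is 4.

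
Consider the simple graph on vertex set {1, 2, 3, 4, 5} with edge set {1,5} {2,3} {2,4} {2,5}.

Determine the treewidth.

1

A width-1 tree decomposition is:
Bags: B1 = {2, 4}  B2 = {2, 5}  B3 = {1, 5}  B4 = {2, 3}
Tree: B1–B2, B2–B3, B2–B4
The largest bag has 2 vertices, giving width 1; this decomposition certifies tw(G) ≤ 1. Since G has at least one edge (e.g. 2–4), it is not an edgeless graph, so tw(G) ≥ 1. Hence tw(G) = 1 exactly.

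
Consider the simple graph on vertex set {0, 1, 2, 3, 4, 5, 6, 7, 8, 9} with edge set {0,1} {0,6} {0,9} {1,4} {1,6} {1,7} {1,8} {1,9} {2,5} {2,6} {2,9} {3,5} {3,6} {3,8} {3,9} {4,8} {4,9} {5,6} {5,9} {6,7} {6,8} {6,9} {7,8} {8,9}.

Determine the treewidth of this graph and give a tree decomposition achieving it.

Treewidth 3.
One such decomposition:
Bags: B1 = {3, 6, 8, 9}  B2 = {1, 6, 8, 9}  B3 = {0, 1, 6, 9}  B4 = {1, 4, 8, 9}  B5 = {3, 5, 6, 9}  B6 = {2, 5, 6, 9}  B7 = {1, 6, 7, 8}
Tree: B1–B2, B2–B3, B2–B4, B1–B5, B5–B6, B2–B7

The largest bag has 4 vertices, giving width 3; this decomposition certifies tw(G) ≤ 3. Conversely, {1, 4, 8, 9} is a clique of size 4, and the vertices of any clique must share a bag in every tree decomposition; so some bag has ≥ 4 vertices and tw(G) ≥ 3. Hence tw(G) = 3 exactly.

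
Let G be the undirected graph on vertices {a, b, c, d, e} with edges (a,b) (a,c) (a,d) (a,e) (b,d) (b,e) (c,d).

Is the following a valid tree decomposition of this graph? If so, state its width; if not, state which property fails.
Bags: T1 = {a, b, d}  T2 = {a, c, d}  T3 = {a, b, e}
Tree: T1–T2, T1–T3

Vertex coverage: the bags together contain {a, b, c, d, e}, the full vertex set. Edge coverage: each edge of G has both endpoints in at least one bag. Running intersection: for every vertex, the bags containing it form a connected subtree. All three properties hold, so this is a valid tree decomposition of width max|bag| − 1 = 2, and hence tw(G) ≤ 2.

Yes; width 2.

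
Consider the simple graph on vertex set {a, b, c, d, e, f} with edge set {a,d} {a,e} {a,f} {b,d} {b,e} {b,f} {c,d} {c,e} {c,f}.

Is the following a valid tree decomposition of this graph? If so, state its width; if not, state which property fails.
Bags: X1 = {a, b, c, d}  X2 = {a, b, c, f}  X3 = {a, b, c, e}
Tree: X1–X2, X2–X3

Yes; width 3.

Every vertex of G appears in some bag (union = {a, b, c, d, e, f}); every edge is covered by a bag; and for each vertex v the set of bags containing v is connected in the bag tree. The decomposition is therefore valid. The largest bag has 4 vertices, so the width is 3.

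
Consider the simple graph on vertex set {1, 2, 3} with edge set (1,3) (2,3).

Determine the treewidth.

A width-1 tree decomposition is:
Bags: B1 = {1, 3}  B2 = {2, 3}
Tree: B1–B2
The largest bag has 2 vertices, giving width 1; this decomposition certifies tw(G) ≤ 1. G has an edge, so its treewidth is at least 1. Therefore the treewidth is 1.

1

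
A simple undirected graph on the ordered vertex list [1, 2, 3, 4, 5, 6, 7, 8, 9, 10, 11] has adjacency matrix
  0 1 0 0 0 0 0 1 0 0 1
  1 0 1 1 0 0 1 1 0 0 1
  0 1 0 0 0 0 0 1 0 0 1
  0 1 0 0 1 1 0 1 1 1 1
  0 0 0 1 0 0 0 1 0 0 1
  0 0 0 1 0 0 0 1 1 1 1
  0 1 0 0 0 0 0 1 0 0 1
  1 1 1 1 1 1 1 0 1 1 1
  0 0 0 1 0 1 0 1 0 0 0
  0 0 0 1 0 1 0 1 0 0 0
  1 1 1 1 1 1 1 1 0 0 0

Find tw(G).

A width-3 tree decomposition is:
Bags: B1 = {4, 5, 8, 11}  B2 = {2, 4, 8, 11}  B3 = {4, 6, 8, 11}  B4 = {4, 6, 8, 10}  B5 = {2, 3, 8, 11}  B6 = {4, 6, 8, 9}  B7 = {1, 2, 8, 11}  B8 = {2, 7, 8, 11}
Tree: B1–B2, B2–B3, B3–B4, B2–B5, B4–B6, B2–B7, B2–B8
The largest bag has 4 vertices, giving width 3; this decomposition certifies tw(G) ≤ 3. Conversely, {4, 6, 8, 9} is a clique of size 4, and the vertices of any clique must share a bag in every tree decomposition; so some bag has ≥ 4 vertices and tw(G) ≥ 3. Hence tw(G) = 3 exactly.

3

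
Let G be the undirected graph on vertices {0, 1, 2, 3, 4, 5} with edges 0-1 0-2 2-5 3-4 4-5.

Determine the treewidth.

1

A width-1 tree decomposition is:
Bags: B1 = {2, 5}  B2 = {4, 5}  B3 = {3, 4}  B4 = {0, 2}  B5 = {0, 1}
Tree: B1–B2, B2–B3, B1–B4, B4–B5
Each bag holds 2 vertices, so the decomposition has width 1, which upper-bounds the treewidth. G has an edge, so its treewidth is at least 1. Hence tw(G) = 1 exactly.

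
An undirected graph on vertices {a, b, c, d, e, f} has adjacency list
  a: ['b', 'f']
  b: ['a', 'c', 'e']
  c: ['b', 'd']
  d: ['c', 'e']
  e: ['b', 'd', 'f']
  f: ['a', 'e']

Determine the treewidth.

A width-2 tree decomposition is:
Bags: B1 = {c, d, e}  B2 = {b, c, e}  B3 = {b, e, f}  B4 = {a, b, f}
Tree: B1–B2, B2–B3, B3–B4
The largest bag has 3 vertices, giving width 2; this decomposition certifies tw(G) ≤ 2. For the lower bound, G contains the cycle d–c–b–e–d, so G is not a forest; only forests have treewidth ≤ 1, hence tw(G) ≥ 2. Combining the bounds, tw(G) = 2.

2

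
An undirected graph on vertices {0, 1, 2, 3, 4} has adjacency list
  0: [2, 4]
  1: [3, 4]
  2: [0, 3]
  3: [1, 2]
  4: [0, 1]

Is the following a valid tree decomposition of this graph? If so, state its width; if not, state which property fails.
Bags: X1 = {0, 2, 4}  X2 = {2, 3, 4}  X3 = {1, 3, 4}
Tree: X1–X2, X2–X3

Yes; width 2.

Checking the three conditions: (i) the bags cover all of {0, 1, 2, 3, 4}; (ii) for each edge, some bag contains both endpoints; (iii) the bags containing any fixed vertex form a subtree. All hold, so the decomposition is valid with width 3 − 1 = 2.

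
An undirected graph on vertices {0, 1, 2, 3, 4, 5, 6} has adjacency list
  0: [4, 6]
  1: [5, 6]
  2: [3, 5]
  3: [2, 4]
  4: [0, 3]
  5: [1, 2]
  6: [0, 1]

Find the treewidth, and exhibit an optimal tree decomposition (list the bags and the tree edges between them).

Treewidth 2.
One such decomposition:
Bags: B1 = {1, 5, 6}  B2 = {0, 5, 6}  B3 = {0, 4, 5}  B4 = {3, 4, 5}  B5 = {2, 3, 5}
Tree: B1–B2, B2–B3, B3–B4, B4–B5

Each bag holds 3 vertices, so the decomposition has width 2, which upper-bounds the treewidth. For the lower bound, G contains the cycle 5–1–6–0–4–3–2–5, so G is not a forest; only forests have treewidth ≤ 1, hence tw(G) ≥ 2. Combining the bounds, tw(G) = 2.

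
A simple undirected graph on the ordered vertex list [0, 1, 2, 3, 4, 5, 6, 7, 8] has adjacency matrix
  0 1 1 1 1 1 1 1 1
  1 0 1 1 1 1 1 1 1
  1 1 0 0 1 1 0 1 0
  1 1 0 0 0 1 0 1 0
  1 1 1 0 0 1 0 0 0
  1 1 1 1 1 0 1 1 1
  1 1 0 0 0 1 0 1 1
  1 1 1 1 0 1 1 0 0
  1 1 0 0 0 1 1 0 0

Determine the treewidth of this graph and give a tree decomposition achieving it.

Treewidth 4.
One optimal decomposition is:
Bags: B1 = {0, 1, 3, 5, 7}  B2 = {0, 1, 2, 5, 7}  B3 = {0, 1, 5, 6, 7}  B4 = {0, 1, 5, 6, 8}  B5 = {0, 1, 2, 4, 5}
Tree: B1–B2, B2–B3, B3–B4, B2–B5

Each bag holds 5 vertices, so the decomposition has width 4, which upper-bounds the treewidth. Conversely, {0, 1, 5, 6, 8} is a clique of size 5, and the vertices of any clique must share a bag in every tree decomposition; so some bag has ≥ 5 vertices and tw(G) ≥ 4. Hence tw(G) = 4 exactly.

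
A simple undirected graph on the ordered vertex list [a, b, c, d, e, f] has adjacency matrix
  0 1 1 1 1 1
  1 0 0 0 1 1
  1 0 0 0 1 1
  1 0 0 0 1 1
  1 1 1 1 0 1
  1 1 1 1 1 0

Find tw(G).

3

A width-3 tree decomposition is:
Bags: B1 = {a, d, e, f}  B2 = {a, b, e, f}  B3 = {a, c, e, f}
Tree: B1–B2, B2–B3
Each bag holds 4 vertices, so the decomposition has width 3, which upper-bounds the treewidth. On the other hand G contains the 4-clique {a, d, e, f}. A clique must lie in a single bag of any decomposition, so no decomposition can have width below 3. Combining the bounds, tw(G) = 3.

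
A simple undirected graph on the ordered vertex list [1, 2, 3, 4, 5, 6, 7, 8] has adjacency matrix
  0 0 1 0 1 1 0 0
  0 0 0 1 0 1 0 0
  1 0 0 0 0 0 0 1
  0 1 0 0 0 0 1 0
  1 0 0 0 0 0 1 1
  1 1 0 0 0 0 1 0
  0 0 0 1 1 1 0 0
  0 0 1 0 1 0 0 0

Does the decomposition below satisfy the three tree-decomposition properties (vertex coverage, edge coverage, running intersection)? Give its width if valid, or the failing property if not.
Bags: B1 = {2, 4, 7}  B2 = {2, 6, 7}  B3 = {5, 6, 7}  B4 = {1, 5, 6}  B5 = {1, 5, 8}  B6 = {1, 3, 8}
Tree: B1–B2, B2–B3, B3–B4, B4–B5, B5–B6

Every vertex of G appears in some bag (union = {1, 2, 3, 4, 5, 6, 7, 8}); every edge is covered by a bag; and for each vertex v the set of bags containing v is connected in the bag tree. The decomposition is therefore valid. The largest bag has 3 vertices, so the width is 2.

Yes; width 2.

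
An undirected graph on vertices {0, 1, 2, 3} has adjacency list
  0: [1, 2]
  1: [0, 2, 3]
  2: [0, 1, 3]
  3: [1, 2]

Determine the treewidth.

A width-2 tree decomposition is:
Bags: B1 = {1, 2, 3}  B2 = {0, 1, 2}
Tree: B1–B2
Each bag holds 3 vertices, so the decomposition has width 2, which upper-bounds the treewidth. For the lower bound, the 3 vertices {0, 1, 2} are pairwise adjacent, and any tree decomposition puts a clique entirely inside one bag — forcing width ≥ 2. The upper and lower bounds meet at 2, so that is the treewidth.

2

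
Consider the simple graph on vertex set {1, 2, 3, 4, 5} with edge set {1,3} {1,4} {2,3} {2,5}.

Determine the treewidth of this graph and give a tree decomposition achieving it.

Treewidth 1.
Bags: B1 = {2, 5}  B2 = {2, 3}  B3 = {1, 3}  B4 = {1, 4}
Tree: B1–B2, B2–B3, B3–B4

Each bag holds 2 vertices, so the decomposition has width 1, which upper-bounds the treewidth. Since G has at least one edge (e.g. 5–2), it is not an edgeless graph, so tw(G) ≥ 1. Hence tw(G) = 1 exactly.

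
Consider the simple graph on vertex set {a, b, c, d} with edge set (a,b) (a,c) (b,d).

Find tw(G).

A width-1 tree decomposition is:
Bags: B1 = {a, c}  B2 = {a, b}  B3 = {b, d}
Tree: B1–B2, B2–B3
Each bag holds 2 vertices, so the decomposition has width 1, which upper-bounds the treewidth. Any graph with an edge has treewidth ≥ 1, and G has the edge c–a. Combining the bounds, tw(G) = 1.

1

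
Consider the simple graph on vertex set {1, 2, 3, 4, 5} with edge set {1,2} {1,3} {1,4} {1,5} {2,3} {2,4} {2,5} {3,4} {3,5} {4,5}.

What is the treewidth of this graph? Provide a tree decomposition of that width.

Treewidth 4.
Bags: B1 = {1, 2, 3, 4, 5}
Tree: (single bag)

With just one bag of size 5, the width is 5 − 1 = 4, so tw(G) ≤ 4. Conversely, {1, 2, 3, 4, 5} is a clique of size 5, and the vertices of any clique must share a bag in every tree decomposition; so some bag has ≥ 5 vertices and tw(G) ≥ 4. The upper and lower bounds meet at 4, so that is the treewidth.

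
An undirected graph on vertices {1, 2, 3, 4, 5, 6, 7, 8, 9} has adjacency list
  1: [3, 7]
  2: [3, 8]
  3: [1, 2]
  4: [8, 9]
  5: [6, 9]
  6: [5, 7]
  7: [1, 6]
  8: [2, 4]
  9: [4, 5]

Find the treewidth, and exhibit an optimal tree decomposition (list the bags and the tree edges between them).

Each bag holds 3 vertices, so the decomposition has width 2, which upper-bounds the treewidth. The edges 5–6–7–1–3–2–8–4–9–5 form a cycle, so G is not a tree and its treewidth is at least 2. Therefore the treewidth is 2.

Treewidth 2.
One such decomposition:
Bags: B1 = {5, 6, 7}  B2 = {1, 5, 7}  B3 = {1, 3, 5}  B4 = {2, 3, 5}  B5 = {2, 5, 8}  B6 = {4, 5, 8}  B7 = {4, 5, 9}
Tree: B1–B2, B2–B3, B3–B4, B4–B5, B5–B6, B6–B7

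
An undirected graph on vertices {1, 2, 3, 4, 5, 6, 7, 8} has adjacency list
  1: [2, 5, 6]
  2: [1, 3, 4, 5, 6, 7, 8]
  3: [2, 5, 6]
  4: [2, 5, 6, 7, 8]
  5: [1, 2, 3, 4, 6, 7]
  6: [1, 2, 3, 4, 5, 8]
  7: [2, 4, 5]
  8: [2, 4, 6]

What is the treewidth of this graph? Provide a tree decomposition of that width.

Each bag holds 4 vertices, so the decomposition has width 3, which upper-bounds the treewidth. For the lower bound, the 4 vertices {2, 4, 6, 8} are pairwise adjacent, and any tree decomposition puts a clique entirely inside one bag — forcing width ≥ 3. Therefore the treewidth is 3.

Treewidth 3.
One optimal decomposition is:
Bags: B1 = {2, 4, 5, 6}  B2 = {2, 4, 6, 8}  B3 = {1, 2, 5, 6}  B4 = {2, 4, 5, 7}  B5 = {2, 3, 5, 6}
Tree: B1–B2, B1–B3, B1–B4, B1–B5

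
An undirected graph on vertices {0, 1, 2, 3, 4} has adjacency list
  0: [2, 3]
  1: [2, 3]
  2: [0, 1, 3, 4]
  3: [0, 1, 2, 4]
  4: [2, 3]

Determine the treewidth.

2

A width-2 tree decomposition is:
Bags: B1 = {1, 2, 3}  B2 = {0, 2, 3}  B3 = {2, 3, 4}
Tree: B1–B2, B1–B3
Each bag holds 3 vertices, so the decomposition has width 2, which upper-bounds the treewidth. On the other hand G contains the 3-clique {0, 2, 3}. A clique must lie in a single bag of any decomposition, so no decomposition can have width below 2. The upper and lower bounds meet at 2, so that is the treewidth.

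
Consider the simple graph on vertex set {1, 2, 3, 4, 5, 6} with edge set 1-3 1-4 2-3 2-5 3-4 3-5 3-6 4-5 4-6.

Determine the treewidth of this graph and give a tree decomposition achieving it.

Treewidth 2.
Bags: B1 = {3, 4, 5}  B2 = {3, 4, 6}  B3 = {1, 3, 4}  B4 = {2, 3, 5}
Tree: B1–B2, B2–B3, B1–B4

Each bag holds 3 vertices, so the decomposition has width 2, which upper-bounds the treewidth. Conversely, {2, 3, 5} is a clique of size 3, and the vertices of any clique must share a bag in every tree decomposition; so some bag has ≥ 3 vertices and tw(G) ≥ 2. The upper and lower bounds meet at 2, so that is the treewidth.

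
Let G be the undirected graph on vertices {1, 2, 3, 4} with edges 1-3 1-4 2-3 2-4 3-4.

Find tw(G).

A width-2 tree decomposition is:
Bags: B1 = {2, 3, 4}  B2 = {1, 3, 4}
Tree: B1–B2
Each bag holds 3 vertices, so the decomposition has width 2, which upper-bounds the treewidth. On the other hand G contains the 3-clique {1, 3, 4}. A clique must lie in a single bag of any decomposition, so no decomposition can have width below 2. Combining the bounds, tw(G) = 2.

2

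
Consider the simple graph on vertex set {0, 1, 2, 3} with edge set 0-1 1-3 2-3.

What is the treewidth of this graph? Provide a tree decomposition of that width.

Every bag has size at most 2, so the width is 2 − 1 = 1 and tw(G) ≤ 1. G has an edge, so its treewidth is at least 1. Combining the bounds, tw(G) = 1.

Treewidth 1.
Bags: B1 = {2, 3}  B2 = {1, 3}  B3 = {0, 1}
Tree: B1–B2, B2–B3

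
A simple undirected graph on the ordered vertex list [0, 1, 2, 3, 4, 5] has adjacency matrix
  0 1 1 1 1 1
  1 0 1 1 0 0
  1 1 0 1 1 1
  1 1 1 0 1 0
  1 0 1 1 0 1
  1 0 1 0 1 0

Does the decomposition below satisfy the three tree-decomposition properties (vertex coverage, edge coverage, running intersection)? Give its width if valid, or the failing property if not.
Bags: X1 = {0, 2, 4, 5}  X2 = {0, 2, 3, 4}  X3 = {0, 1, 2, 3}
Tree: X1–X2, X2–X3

Vertex coverage: the bags together contain {0, 1, 2, 3, 4, 5}, the full vertex set. Edge coverage: each edge of G has both endpoints in at least one bag. Running intersection: for every vertex, the bags containing it form a connected subtree. All three properties hold, so this is a valid tree decomposition of width max|bag| − 1 = 3, and hence tw(G) ≤ 3.

Yes; width 3.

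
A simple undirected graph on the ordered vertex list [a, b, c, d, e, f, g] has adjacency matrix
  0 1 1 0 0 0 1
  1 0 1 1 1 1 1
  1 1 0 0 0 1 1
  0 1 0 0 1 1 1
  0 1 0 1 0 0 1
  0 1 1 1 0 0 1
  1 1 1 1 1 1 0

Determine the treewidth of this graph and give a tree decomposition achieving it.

Treewidth 3.
One optimal decomposition is:
Bags: B1 = {b, d, f, g}  B2 = {b, c, f, g}  B3 = {a, b, c, g}  B4 = {b, d, e, g}
Tree: B1–B2, B2–B3, B1–B4

Each bag holds 4 vertices, so the decomposition has width 3, which upper-bounds the treewidth. On the other hand G contains the 4-clique {b, d, e, g}. A clique must lie in a single bag of any decomposition, so no decomposition can have width below 3. Hence tw(G) = 3 exactly.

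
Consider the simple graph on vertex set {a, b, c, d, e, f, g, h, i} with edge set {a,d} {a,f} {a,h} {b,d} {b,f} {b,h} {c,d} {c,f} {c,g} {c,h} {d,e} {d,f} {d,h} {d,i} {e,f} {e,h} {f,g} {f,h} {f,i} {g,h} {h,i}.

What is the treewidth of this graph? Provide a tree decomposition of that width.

Each bag holds 4 vertices, so the decomposition has width 3, which upper-bounds the treewidth. For the lower bound, the 4 vertices {b, d, f, h} are pairwise adjacent, and any tree decomposition puts a clique entirely inside one bag — forcing width ≥ 3. Hence tw(G) = 3 exactly.

Treewidth 3.
Bags: B1 = {c, d, f, h}  B2 = {d, f, h, i}  B3 = {a, d, f, h}  B4 = {b, d, f, h}  B5 = {d, e, f, h}  B6 = {c, f, g, h}
Tree: B1–B2, B2–B3, B2–B4, B1–B5, B1–B6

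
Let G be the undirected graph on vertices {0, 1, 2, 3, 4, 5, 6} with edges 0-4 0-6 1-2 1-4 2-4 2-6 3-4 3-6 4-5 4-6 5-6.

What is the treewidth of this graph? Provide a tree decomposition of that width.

Treewidth 2.
Bags: B1 = {2, 4, 6}  B2 = {4, 5, 6}  B3 = {1, 2, 4}  B4 = {3, 4, 6}  B5 = {0, 4, 6}
Tree: B1–B2, B1–B3, B1–B4, B2–B5

The largest bag has 3 vertices, giving width 2; this decomposition certifies tw(G) ≤ 2. On the other hand G contains the 3-clique {1, 2, 4}. A clique must lie in a single bag of any decomposition, so no decomposition can have width below 2. Hence tw(G) = 2 exactly.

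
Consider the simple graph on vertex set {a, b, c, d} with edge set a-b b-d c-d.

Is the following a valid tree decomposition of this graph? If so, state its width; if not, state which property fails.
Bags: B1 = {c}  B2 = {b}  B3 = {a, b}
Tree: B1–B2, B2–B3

No — vertex d appears in no bag.

A tree decomposition must satisfy three properties: every vertex lies in some bag; for every edge, both endpoints lie together in some bag; and for every vertex, the bags containing it form a connected subtree. Here vertex d appears in no bag, so the decomposition is invalid.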